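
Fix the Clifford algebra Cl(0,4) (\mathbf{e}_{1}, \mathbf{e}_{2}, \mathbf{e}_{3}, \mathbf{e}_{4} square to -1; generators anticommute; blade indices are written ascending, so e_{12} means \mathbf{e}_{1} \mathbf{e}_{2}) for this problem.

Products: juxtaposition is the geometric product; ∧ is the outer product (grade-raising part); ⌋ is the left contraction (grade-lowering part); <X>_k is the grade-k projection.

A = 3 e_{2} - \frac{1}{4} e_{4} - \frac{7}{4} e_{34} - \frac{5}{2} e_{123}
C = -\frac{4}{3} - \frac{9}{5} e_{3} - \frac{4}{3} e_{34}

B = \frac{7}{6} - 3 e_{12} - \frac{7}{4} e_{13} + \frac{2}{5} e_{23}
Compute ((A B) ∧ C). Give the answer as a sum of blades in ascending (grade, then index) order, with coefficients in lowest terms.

step 1: -8 e_{1} + \frac{63}{8} e_{2} - \frac{87}{10} e_{3} - \frac{7}{24} e_{4} + \frac{49}{16} e_{14} - \frac{7}{10} e_{24} - \frac{49}{24} e_{34} + \frac{7}{3} e_{123} + \frac{3}{4} e_{124} + \frac{7}{16} e_{134} - \frac{1}{10} e_{234} + \frac{21}{4} e_{1234}
step 2: \frac{32}{3} e_{1} - \frac{21}{2} e_{2} + \frac{58}{5} e_{3} + \frac{7}{18} e_{4} + \frac{72}{5} e_{13} - \frac{49}{12} e_{14} - \frac{567}{40} e_{23} + \frac{14}{15} e_{24} + \frac{791}{360} e_{34} - \frac{28}{9} e_{123} - e_{124} + \frac{3743}{240} e_{134} - \frac{872}{75} e_{234} - \frac{113}{20} e_{1234}
Answer: \frac{32}{3} e_{1} - \frac{21}{2} e_{2} + \frac{58}{5} e_{3} + \frac{7}{18} e_{4} + \frac{72}{5} e_{13} - \frac{49}{12} e_{14} - \frac{567}{40} e_{23} + \frac{14}{15} e_{24} + \frac{791}{360} e_{34} - \frac{28}{9} e_{123} - e_{124} + \frac{3743}{240} e_{134} - \frac{872}{75} e_{234} - \frac{113}{20} e_{1234}


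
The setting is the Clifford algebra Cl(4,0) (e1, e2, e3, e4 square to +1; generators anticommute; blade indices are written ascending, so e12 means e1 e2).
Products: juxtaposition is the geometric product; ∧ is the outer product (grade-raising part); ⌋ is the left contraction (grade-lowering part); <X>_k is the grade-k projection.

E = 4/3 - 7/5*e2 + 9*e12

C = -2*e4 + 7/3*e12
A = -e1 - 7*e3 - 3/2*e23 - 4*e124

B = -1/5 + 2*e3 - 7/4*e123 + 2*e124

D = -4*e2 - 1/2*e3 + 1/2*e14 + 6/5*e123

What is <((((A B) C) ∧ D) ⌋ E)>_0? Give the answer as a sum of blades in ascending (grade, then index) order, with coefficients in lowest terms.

step 1: -6 - 97/40*e1 - 3*e2 + 7/5*e3 + 49/4*e12 - 2*e13 + 41/20*e23 - 2*e24 + 7*e34 + 4/5*e124 + 3*e134 - 6*e1234
step 2: -343/12 + 7*e1 - 199/120*e2 - 14*e3 + 152/15*e4 - 78/5*e12 - 647/60*e13 + 571/60*e14 - 14/3*e23 + 6*e24 + 56/5*e34 + 229/15*e123 - 49/2*e124 + 4*e134 + 29/10*e234 + 49/3*e1234
step 3: 343/3*e2 + 343/24*e3 - 28*e12 - 7/2*e13 - 343/24*e14 - 13241/240*e23 + 608/15*e24 + 76/15*e34 - 2089/30*e123 + 1867/48*e124 + 1411/120*e134 - 209/5*e234 - 12823/300*e1234
step 4: 1379/15 - 1029*e1
step 5: 1379/15
Answer: 1379/15


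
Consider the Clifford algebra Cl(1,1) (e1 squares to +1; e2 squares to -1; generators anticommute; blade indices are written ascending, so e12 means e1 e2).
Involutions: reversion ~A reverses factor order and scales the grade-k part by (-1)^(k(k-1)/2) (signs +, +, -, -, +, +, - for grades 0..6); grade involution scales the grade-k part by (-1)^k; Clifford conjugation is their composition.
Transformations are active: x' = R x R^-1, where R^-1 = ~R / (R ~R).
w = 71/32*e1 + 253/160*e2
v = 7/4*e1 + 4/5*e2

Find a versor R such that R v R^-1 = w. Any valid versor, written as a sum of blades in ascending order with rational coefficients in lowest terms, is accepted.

Sketch: the shared square 969/400 makes R = v + w = 127/32*e1 + 381/160*e2 the natural versor; its sandwich fixes that direction, negates (v - w)/2, and sends v to w.
Answer: 127/32*e1 + 381/160*e2


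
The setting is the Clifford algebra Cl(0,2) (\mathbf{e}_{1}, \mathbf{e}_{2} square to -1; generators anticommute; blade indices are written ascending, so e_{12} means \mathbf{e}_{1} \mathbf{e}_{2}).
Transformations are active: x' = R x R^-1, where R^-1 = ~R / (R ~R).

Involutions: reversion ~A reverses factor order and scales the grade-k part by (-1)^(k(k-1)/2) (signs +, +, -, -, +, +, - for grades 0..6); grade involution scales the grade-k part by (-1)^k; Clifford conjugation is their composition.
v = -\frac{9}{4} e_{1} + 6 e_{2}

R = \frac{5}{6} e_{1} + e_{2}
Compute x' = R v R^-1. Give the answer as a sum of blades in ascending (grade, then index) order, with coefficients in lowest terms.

~R = \frac{5}{6} e_{1} + e_{2}, and R ~R = -\frac{61}{36}, so R^-1 = ~R / (-\frac{61}{36}).
R v = -\frac{33}{8} + \frac{29}{4} e_{12}
Answer: \frac{1539}{244} e_{1} - \frac{69}{61} e_{2}


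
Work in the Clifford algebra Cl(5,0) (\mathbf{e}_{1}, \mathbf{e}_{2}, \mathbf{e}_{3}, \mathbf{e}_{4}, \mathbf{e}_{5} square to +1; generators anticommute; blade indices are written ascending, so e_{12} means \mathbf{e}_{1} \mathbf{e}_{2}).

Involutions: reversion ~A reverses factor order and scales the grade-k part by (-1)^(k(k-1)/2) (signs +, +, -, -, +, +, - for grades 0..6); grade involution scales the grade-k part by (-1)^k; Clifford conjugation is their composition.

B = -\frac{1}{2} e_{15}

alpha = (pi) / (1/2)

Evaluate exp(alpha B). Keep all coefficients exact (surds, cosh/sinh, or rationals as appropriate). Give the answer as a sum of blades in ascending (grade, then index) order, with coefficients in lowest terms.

B^2 = (-\frac{1}{2})^2*(e_{15})^2 = \frac{1}{4}*(-1) = -\frac{1}{4} (a basis 2-blade squares to minus the product of its generators' squares).
B^2 = -\frac{1}{4} — the series telescopes trigonometrically here: l = \frac{1}{2}, alpha*l = \pi, so exp(alpha B) = cos(\pi) + (sin(\pi)/(\frac{1}{2}))*B = -1 + (0)*B.
Answer: -1


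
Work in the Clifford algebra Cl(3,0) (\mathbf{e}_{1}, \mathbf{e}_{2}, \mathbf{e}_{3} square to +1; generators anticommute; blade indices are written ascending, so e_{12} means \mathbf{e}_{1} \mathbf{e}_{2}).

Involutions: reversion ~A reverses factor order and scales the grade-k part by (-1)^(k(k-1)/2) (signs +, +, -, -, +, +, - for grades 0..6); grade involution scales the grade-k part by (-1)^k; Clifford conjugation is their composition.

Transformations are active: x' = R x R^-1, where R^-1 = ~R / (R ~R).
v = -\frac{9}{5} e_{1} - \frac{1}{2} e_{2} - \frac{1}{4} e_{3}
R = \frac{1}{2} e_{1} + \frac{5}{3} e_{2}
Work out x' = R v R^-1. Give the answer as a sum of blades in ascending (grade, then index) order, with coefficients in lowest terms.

~R = \frac{1}{2} e_{1} + \frac{5}{3} e_{2}, and R ~R = \frac{109}{36}, so R^-1 = ~R / (\frac{109}{36}).
R v = -\frac{26}{15} + \frac{11}{4} e_{12} - \frac{1}{8} e_{13} - \frac{5}{12} e_{23}
Answer: \frac{669}{545} e_{1} - \frac{307}{218} e_{2} + \frac{1}{4} e_{3}


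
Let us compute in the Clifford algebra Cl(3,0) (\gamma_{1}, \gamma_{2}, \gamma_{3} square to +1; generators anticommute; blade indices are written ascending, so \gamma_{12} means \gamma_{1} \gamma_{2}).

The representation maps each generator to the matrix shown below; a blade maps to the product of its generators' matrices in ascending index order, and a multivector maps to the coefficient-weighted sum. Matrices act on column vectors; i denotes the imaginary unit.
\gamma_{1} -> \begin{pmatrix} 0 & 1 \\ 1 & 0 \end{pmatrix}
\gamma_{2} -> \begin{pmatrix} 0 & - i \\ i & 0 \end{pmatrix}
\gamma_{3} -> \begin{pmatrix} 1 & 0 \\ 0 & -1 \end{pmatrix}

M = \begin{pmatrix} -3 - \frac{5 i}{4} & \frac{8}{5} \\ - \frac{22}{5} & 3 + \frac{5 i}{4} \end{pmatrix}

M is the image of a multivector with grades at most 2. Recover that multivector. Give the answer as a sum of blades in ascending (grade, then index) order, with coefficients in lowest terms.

Method: 1, rho(\gamma_{1}), rho(\gamma_{2}), rho(\gamma_{3}) form a trace-orthogonal basis of the 2x2 complex matrices (tr(X Y) = 2 if X = Y, else 0), so M = m0*1 + m1*rho(\gamma_{1}) + m2*rho(\gamma_{2}) + m3*rho(\gamma_{3}) with m0 = tr(M)/2 = 0, m1 = tr(M rho(\gamma_{1}))/2 = - \frac{7}{5}, m2 = tr(M rho(\gamma_{2}))/2 = 3 i, m3 = tr(M rho(\gamma_{3}))/2 = -3 - \frac{5 i}{4}.
Multiplying table entries, the bivector images are rho(\gamma_{12}) = i*rho(\gamma_{3}), rho(\gamma_{13}) = -i*rho(\gamma_{2}), rho(\gamma_{23}) = i*rho(\gamma_{1}); with real blade coefficients the real parts of m0..m3 are the coefficients of 1, \gamma_{1}, \gamma_{2}, \gamma_{3} and the imaginary parts give the bivectors (\gamma_{23}: Im m1, \gamma_{13}: -Im m2, \gamma_{12}: Im m3).
Answer: -\frac{7}{5} \gamma_{1} - 3 \gamma_{3} - \frac{5}{4} \gamma_{12} - 3 \gamma_{13}


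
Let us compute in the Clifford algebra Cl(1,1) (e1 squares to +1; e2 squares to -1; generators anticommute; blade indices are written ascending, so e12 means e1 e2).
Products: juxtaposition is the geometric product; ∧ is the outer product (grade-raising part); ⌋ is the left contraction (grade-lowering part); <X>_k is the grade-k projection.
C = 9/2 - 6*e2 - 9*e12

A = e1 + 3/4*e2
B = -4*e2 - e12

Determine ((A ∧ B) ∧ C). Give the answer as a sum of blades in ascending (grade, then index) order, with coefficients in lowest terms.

step 1: -4*e12
step 2: -18*e12
Answer: -18*e12


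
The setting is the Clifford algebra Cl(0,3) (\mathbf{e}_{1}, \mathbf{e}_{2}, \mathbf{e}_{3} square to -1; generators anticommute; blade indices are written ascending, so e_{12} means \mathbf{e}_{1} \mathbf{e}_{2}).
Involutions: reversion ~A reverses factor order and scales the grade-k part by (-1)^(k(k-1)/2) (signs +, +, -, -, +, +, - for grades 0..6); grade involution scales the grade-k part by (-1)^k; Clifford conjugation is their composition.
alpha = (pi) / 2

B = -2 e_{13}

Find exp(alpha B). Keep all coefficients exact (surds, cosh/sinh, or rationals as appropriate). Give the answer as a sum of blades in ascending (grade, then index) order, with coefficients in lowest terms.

B^2 = (-2)^2*(e_{13})^2 = 4*(-1) = -4 (a basis 2-blade squares to minus the product of its generators' squares).
B^2 = -4 — a negative square means the series sums to a rotation: l = 2, alpha*l = \pi, so exp(alpha B) = cos(\pi) + (sin(\pi)/2)*B = -1 + (0)*B.
Answer: -1


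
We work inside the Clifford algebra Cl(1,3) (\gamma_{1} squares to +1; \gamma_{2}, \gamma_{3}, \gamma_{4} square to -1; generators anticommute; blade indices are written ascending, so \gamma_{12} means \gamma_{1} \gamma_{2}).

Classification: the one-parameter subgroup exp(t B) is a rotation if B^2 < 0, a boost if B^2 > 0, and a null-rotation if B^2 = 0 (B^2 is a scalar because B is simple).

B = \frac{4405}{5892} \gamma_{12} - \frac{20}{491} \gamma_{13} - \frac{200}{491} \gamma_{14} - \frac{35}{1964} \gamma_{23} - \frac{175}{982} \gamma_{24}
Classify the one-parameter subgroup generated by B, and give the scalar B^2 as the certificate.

B^2 term by term: the squares give (\frac{4405}{5892})^2*(\gamma_{12})^2 + (-\frac{20}{491})^2*(\gamma_{13})^2 + (-\frac{200}{491})^2*(\gamma_{14})^2 + (-\frac{35}{1964})^2*(\gamma_{23})^2 + (-\frac{175}{982})^2*(\gamma_{24})^2 = \frac{19404025}{34715664}*(+1) + \frac{400}{241081}*(+1) + \frac{40000}{241081}*(+1) + \frac{1225}{3857296}*(-1) + \frac{30625}{964324}*(-1) = \frac{25}{36} (each basis 2-blade squares to minus the product of its generators' squares); cross terms between blades sharing an index anticommute and cancel; the commuting (index-disjoint) pairs give grade-4 terms 2*c*c'*(blade product), which cancel blade by blade — \gamma_{1234}: -\frac{3500}{241081} + \frac{3500}{241081} = 0 — confirming B is simple. So B^2 = \frac{25}{36}.
Answer: boost, certificate B^2 = \frac{25}{36}. The scalar \frac{25}{36} is the complete invariant here: its sign names the subgroup type.


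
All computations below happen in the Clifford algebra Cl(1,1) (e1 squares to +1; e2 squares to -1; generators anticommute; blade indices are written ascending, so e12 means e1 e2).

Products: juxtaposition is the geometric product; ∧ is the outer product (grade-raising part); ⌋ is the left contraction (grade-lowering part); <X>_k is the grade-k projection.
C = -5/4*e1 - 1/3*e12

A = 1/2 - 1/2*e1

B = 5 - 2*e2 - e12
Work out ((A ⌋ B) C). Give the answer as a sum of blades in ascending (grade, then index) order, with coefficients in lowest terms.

step 1: 5/2 - 1/2*e2 - 1/2*e12
step 2: 1/6 - 71/24*e1 - 5/8*e2 - 35/24*e12
Answer: 1/6 - 71/24*e1 - 5/8*e2 - 35/24*e12


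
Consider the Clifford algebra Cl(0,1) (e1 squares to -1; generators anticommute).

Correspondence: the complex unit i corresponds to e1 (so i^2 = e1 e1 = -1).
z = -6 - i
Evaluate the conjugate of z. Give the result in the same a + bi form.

In blades: z = -6 - e1.
Conjugation here is Clifford conjugation: the scalar is fixed and the grade-1 and grade-2 blades all flip sign, giving -6 + e1; translating back:
Answer: -6 + i


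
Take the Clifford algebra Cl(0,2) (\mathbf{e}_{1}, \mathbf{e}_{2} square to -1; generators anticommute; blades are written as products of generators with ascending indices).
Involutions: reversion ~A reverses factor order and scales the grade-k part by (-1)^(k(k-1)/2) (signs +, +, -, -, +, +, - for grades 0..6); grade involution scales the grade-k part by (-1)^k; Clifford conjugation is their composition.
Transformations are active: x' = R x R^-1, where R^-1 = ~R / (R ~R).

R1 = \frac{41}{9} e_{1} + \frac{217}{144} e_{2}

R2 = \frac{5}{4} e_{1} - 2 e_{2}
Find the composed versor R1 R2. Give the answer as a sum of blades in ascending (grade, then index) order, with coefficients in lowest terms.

Distribute over the terms of R1 (each basis-blade product reordered to ascending indices, repeated generators contracted through their squares):
(\frac{41}{9} e_{1}) R2 = -\frac{205}{36} - \frac{82}{9} e_{1} e_{2}
(\frac{217}{144} e_{2}) R2 = \frac{217}{72} - \frac{1085}{576} e_{1} e_{2}
Summing the partial products and collecting blades:
Answer: -\frac{193}{72} - \frac{2111}{192} e_{1} e_{2}


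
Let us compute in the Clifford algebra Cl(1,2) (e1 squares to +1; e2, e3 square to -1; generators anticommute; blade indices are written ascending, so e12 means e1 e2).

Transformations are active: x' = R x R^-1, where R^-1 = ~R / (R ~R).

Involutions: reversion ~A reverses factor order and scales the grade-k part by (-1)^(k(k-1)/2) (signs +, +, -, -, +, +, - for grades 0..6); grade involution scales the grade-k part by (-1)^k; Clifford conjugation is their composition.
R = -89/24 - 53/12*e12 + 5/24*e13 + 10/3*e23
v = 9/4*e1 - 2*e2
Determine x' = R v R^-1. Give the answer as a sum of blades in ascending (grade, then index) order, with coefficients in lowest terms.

~R = -89/24 + 53/12*e12 - 5/24*e13 - 10/3*e23, and R ~R = 85/16, so R^-1 = ~R / (85/16).
R v = -1649/96*e1 + 833/48*e2 - 685/96*e3 + 95/12*e123
Answer: 64597/2040*e1 - 22039/1020*e2 + 185/8*e3


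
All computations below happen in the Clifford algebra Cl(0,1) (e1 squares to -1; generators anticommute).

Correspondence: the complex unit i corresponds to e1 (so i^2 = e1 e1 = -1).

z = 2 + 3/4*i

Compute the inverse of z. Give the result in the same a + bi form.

In blades: z = 2 + 3/4*e1.
With qbar = 2 - 3/4*e1 (scalar fixed, mapped units negated), z qbar = 73/16 (the sum of squared coefficients), so z^-1 = qbar / (73/16) = 32/73 - 12/73*e1; translating back:
Answer: 32/73 - 12/73*i


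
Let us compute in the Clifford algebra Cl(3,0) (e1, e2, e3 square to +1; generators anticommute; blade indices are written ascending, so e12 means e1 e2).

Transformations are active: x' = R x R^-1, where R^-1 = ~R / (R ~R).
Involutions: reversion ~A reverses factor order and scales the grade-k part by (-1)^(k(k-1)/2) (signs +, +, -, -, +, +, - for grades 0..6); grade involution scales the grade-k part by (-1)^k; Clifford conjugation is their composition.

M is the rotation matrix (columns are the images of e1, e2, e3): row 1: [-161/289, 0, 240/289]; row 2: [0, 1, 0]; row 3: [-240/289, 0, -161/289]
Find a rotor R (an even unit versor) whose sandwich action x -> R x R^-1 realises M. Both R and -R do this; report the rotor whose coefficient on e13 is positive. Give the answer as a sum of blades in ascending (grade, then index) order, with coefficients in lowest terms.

Method: write R = a + b12*e12 + b13*e13 + b23*e23 with a^2 + b12^2 + b13^2 + b23^2 = 1 (so R^-1 = ~R). Expanding the columns R e_j ~R gives tr M = 4a^2 - 1 and, from the antisymmetric part, M21 - M12 = -4a*b12, M13 - M31 = 4a*b13, M32 - M23 = -4a*b23.
Here tr M = -33/289, so a^2 = (1 + tr M)/4 = 64/289 and a = ±8/17. Taking a = 8/17: M21 - M12 = 0, M13 - M31 = 480/289, M32 - M23 = 0, giving b12 = 0, b13 = 15/17, b23 = 0, i.e. R = 8/17 + 15/17*e13.
Its e13 coefficient is already positive.
Answer: 8/17 + 15/17*e13. Key observation: the double cover Spin(3) -> SO(3) sends R and -R to the same matrix (trace -33/289 here), so the stated sign of the e13 coefficient is what selects one sheet.


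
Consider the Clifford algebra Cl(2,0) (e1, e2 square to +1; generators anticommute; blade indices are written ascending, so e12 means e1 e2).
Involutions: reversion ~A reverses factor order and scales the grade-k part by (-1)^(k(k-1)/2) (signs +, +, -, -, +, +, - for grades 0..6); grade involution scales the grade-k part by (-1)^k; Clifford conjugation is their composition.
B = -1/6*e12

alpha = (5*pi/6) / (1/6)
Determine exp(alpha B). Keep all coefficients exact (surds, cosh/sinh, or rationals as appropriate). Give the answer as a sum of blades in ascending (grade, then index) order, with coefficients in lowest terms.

B^2 = (-1/6)^2*(e12)^2 = 1/36*(-1) = -1/36 (a basis 2-blade squares to minus the product of its generators' squares).
B^2 = -1/36 — the negative square puts this in the circular regime; l = 1/6, alpha*l = 5*pi/6, so exp(alpha B) = cos(5*pi/6) + (sin(5*pi/6)/(1/6))*B = -sqrt(3)/2 + (3)*B.
Answer: -sqrt(3)/2 - 1/2*e12


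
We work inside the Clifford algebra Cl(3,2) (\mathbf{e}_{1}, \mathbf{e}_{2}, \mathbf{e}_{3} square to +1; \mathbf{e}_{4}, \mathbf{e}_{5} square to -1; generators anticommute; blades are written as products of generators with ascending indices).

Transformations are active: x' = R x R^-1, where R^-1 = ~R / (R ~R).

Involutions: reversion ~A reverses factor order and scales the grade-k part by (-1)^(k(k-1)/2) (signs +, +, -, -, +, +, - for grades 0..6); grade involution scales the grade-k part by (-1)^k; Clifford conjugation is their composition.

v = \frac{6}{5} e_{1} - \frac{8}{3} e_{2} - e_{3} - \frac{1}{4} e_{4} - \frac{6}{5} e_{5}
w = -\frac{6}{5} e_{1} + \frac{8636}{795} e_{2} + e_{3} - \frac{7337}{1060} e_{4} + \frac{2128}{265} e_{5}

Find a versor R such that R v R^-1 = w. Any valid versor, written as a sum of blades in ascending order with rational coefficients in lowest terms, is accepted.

Sketch: the shared square \frac{1159}{144} makes R = v + w = \frac{2172}{265} e_{2} - \frac{3801}{530} e_{4} + \frac{362}{53} e_{5} the natural versor; its sandwich fixes that direction, negates (v - w)/2, and sends v to w.
Answer: \frac{2172}{265} e_{2} - \frac{3801}{530} e_{4} + \frac{362}{53} e_{5}


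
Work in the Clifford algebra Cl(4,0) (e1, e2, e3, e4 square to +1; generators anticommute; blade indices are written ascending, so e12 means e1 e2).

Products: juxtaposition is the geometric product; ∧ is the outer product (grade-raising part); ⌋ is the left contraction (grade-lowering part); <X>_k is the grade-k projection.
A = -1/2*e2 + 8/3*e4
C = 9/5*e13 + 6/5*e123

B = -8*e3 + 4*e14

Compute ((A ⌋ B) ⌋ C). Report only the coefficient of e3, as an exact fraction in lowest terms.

step 1: -32/3*e1
step 2: -96/5*e3 - 64/5*e23
Answer: -96/5


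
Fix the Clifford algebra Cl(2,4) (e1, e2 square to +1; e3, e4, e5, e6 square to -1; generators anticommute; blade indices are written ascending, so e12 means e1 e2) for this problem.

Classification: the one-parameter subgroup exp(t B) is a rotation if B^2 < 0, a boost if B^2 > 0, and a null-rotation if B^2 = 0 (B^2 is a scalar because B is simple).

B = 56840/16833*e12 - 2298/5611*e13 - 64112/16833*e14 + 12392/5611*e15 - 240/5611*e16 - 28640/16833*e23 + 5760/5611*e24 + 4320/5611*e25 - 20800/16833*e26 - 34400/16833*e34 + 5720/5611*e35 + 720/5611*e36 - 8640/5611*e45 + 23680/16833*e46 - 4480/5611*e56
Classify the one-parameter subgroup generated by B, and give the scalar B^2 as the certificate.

B^2 term by term: the squares give (56840/16833)^2*(e12)^2 + (-2298/5611)^2*(e13)^2 + (-64112/16833)^2*(e14)^2 + (12392/5611)^2*(e15)^2 + (-240/5611)^2*(e16)^2 + (-28640/16833)^2*(e23)^2 + (5760/5611)^2*(e24)^2 + (4320/5611)^2*(e25)^2 + (-20800/16833)^2*(e26)^2 + (-34400/16833)^2*(e34)^2 + (5720/5611)^2*(e35)^2 + (720/5611)^2*(e36)^2 + (-8640/5611)^2*(e45)^2 + (23680/16833)^2*(e46)^2 + (-4480/5611)^2*(e56)^2 = 3230785600/283349889*(-1) + 5280804/31483321*(+1) + 4110348544/283349889*(+1) + 153561664/31483321*(+1) + 57600/31483321*(+1) + 820249600/283349889*(+1) + 33177600/31483321*(+1) + 18662400/31483321*(+1) + 432640000/283349889*(+1) + 1183360000/283349889*(-1) + 32718400/31483321*(-1) + 518400/31483321*(-1) + 74649600/31483321*(-1) + 560742400/283349889*(-1) + 20070400/31483321*(-1) = 4 (each basis 2-blade squares to minus the product of its generators' squares); cross terms between blades sharing an index anticommute and cancel; the commuting (index-disjoint) pairs give grade-4 terms 2*c*c'*(blade product), which cancel blade by blade — e1234: -3910592000/283349889 + 26472960/31483321 + 3672335360/283349889 = 0; e1235: 650249600/94449963 + 19854720/31483321 - 709813760/94449963 = 0; e1236: 27283200/31483321 - 31865600/31483321 + 4582400/31483321 = 0; e1245: -327398400/31483321 + 184642560/31483321 + 142755840/31483321 = 0; e1246: 2691942400/283349889 - 2667059200/283349889 - 2764800/31483321 = 0; e1256: -509286400/94449963 + 515507200/94449963 - 2073600/31483321 = 0; e1345: 39709440/31483321 + 733441280/94449963 - 852569600/94449963 = 0; e1346: -36277760/31483321 + 30773760/31483321 + 5504000/31483321 = 0; e1356: 20590080/31483321 - 17844480/31483321 - 2745600/31483321 = 0; e1456: 574443520/94449963 - 586885120/94449963 + 4147200/31483321 = 0; e2345: 164966400/31483321 - 65894400/31483321 - 99072000/31483321 = 0; e2346: -1356390400/283349889 - 8294400/31483321 + 1431040000/283349889 = 0; e2356: 256614400/94449963 - 6220800/31483321 - 237952000/94449963 = 0; e2456: -51609600/31483321 - 68198400/31483321 + 119808000/31483321 = 0; e3456: 308224000/94449963 - 270899200/94449963 - 12441600/31483321 = 0 — confirming B is simple. So B^2 = 4.
Answer: boost, certificate B^2 = 4. Why this suffices: the scalar 4 survives any versor conjugation, so its sign alone determines the class however B is presented.


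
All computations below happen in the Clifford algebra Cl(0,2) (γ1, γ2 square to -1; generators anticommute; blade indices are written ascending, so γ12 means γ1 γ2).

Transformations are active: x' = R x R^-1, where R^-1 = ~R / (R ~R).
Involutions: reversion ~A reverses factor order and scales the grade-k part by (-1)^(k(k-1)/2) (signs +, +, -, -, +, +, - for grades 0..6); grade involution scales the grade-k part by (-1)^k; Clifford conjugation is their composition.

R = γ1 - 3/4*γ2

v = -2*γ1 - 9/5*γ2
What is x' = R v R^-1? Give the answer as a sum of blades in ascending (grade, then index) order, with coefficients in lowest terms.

~R = γ1 - 3/4*γ2, and R ~R = -25/16, so R^-1 = ~R / (-25/16).
R v = 13/20 - 33/10*γ12
Answer: 146/125*γ1 + 303/125*γ2


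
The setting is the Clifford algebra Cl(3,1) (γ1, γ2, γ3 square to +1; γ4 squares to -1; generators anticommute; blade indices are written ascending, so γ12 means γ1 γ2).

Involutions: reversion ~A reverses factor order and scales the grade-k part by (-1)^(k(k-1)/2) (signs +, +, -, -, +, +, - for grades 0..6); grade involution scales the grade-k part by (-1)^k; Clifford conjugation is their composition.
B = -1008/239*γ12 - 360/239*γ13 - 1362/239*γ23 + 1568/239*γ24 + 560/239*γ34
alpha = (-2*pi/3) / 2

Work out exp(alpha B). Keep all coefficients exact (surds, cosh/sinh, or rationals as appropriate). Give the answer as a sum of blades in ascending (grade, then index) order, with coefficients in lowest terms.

B^2 term by term: the squares give (-1008/239)^2*(γ12)^2 + (-360/239)^2*(γ13)^2 + (-1362/239)^2*(γ23)^2 + (1568/239)^2*(γ24)^2 + (560/239)^2*(γ34)^2 = 1016064/57121*(-1) + 129600/57121*(-1) + 1855044/57121*(-1) + 2458624/57121*(+1) + 313600/57121*(+1) = -4 (each basis 2-blade squares to minus the product of its generators' squares); cross terms between blades sharing an index anticommute and cancel; the commuting (index-disjoint) pairs give grade-4 terms 2*c*c'*(blade product), which cancel blade by blade — γ1234: -1128960/57121 + 1128960/57121 = 0 — confirming B is simple. So B^2 = -4.
B^2 = -4 — the negative square puts this in the circular regime; l = 2, alpha*l = -2*pi/3, so exp(alpha B) = cos(-2*pi/3) + (sin(-2*pi/3)/2)*B = -1/2 + (-sqrt(3)/4)*B.
Answer: -1/2 + 252*sqrt(3)/239*γ12 + 90*sqrt(3)/239*γ13 + 681*sqrt(3)/478*γ23 - 392*sqrt(3)/239*γ24 - 140*sqrt(3)/239*γ34


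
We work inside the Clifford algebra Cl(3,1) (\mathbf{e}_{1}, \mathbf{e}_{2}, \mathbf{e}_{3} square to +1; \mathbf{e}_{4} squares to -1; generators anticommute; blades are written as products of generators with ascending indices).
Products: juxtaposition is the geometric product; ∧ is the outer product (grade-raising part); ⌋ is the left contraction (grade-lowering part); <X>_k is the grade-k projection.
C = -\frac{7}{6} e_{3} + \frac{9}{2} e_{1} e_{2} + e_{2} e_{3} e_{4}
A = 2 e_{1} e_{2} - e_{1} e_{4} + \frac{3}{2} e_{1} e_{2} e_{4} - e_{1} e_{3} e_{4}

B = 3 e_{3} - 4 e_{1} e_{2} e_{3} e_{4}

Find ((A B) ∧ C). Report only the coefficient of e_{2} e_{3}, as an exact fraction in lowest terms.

step 1: 4 e_{2} + 6 e_{3} + 3 e_{1} e_{4} + 4 e_{2} e_{3} + 8 e_{3} e_{4} + 6 e_{1} e_{2} e_{3} + 3 e_{1} e_{3} e_{4} - \frac{9}{2} e_{1} e_{2} e_{3} e_{4}
step 2: -\frac{14}{3} e_{2} e_{3} + 27 e_{1} e_{2} e_{3} + \frac{7}{2} e_{1} e_{3} e_{4} + 36 e_{1} e_{2} e_{3} e_{4}
Answer: -\frac{14}{3}


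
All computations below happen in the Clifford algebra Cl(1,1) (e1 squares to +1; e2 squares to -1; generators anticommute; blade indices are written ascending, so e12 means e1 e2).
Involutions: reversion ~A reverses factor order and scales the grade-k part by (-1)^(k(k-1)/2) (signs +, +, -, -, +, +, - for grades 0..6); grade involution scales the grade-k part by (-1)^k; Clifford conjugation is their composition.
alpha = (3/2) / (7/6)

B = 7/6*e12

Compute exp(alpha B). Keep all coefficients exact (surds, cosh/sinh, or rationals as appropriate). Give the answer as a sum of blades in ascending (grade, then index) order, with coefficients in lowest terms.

B^2 = (7/6)^2*(e12)^2 = 49/36*(+1) = 49/36 (a basis 2-blade squares to minus the product of its generators' squares).
B^2 = 49/36 — the series telescopes hyperbolically here: l = 7/6, alpha*l = 3/2, so exp(alpha B) = cosh(3/2) + (sinh(3/2)/(7/6))*B = cosh(3/2) + (6*sinh(3/2)/7)*B.
Answer: cosh(3/2) + sinh(3/2)*e12


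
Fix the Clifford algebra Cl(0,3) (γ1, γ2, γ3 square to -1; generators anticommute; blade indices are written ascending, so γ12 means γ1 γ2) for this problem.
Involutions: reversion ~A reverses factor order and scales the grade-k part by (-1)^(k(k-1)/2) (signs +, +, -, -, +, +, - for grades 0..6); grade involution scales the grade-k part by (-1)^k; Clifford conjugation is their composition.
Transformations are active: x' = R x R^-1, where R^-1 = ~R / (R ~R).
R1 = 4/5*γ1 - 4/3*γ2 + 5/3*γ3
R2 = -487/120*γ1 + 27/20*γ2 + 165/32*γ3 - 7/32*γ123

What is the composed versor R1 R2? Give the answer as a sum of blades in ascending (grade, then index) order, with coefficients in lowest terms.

Distribute over the terms of R1 (each basis-blade product reordered to ascending indices, repeated generators contracted through their squares):
(4/5*γ1) R2 = 487/150 + 27/25*γ12 + 33/8*γ13 + 7/40*γ23
(-4/3*γ2) R2 = 9/5 - 487/90*γ12 + 7/24*γ13 - 55/8*γ23
(5/3*γ3) R2 = -275/32 + 35/96*γ12 + 487/72*γ13 - 9/4*γ23
Summing the partial products and collecting blades:
Answer: -8513/2400 - 28559/7200*γ12 + 805/72*γ13 - 179/20*γ23


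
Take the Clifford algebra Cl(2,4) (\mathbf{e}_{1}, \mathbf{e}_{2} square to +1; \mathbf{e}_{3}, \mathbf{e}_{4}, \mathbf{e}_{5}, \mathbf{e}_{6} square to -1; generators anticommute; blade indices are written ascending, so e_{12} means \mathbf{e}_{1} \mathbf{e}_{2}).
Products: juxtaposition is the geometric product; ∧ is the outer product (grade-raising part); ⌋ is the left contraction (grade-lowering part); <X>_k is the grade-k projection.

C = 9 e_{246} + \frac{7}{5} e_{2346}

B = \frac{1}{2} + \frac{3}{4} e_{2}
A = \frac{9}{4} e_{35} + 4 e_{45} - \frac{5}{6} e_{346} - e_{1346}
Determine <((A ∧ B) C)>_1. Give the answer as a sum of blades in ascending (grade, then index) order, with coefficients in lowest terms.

step 1: \frac{9}{8} e_{35} + 2 e_{45} + \frac{27}{16} e_{235} + 3 e_{245} - \frac{5}{12} e_{346} - \frac{1}{2} e_{1346} + \frac{5}{8} e_{2346} + \frac{3}{4} e_{12346}
step 2: -\frac{7}{8} - \frac{21}{20} e_{1} + \frac{7}{12} e_{2} + \frac{45}{8} e_{3} + \frac{7}{10} e_{12} + \frac{27}{4} e_{13} - \frac{15}{4} e_{23} + 27 e_{56} - \frac{9}{2} e_{123} + 18 e_{256} + \frac{21}{5} e_{356} - \frac{189}{80} e_{456} + \frac{14}{5} e_{2356} - \frac{63}{40} e_{2456} - \frac{243}{16} e_{3456} - \frac{81}{8} e_{23456}
step 3: -\frac{21}{20} e_{1} + \frac{7}{12} e_{2} + \frac{45}{8} e_{3}
Answer: -\frac{21}{20} e_{1} + \frac{7}{12} e_{2} + \frac{45}{8} e_{3}


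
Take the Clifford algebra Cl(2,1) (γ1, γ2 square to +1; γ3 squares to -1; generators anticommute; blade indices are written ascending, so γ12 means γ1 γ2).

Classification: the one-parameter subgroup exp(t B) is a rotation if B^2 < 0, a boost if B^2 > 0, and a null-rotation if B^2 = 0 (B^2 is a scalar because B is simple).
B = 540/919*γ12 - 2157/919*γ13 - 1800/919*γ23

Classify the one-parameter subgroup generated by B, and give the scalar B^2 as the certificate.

B^2 term by term: the squares give (540/919)^2*(γ12)^2 + (-2157/919)^2*(γ13)^2 + (-1800/919)^2*(γ23)^2 = 291600/844561*(-1) + 4652649/844561*(+1) + 3240000/844561*(+1) = 9 (each basis 2-blade squares to minus the product of its generators' squares); cross terms between blades sharing an index anticommute and cancel. So B^2 = 9.
Answer: boost, certificate B^2 = 9. The class reads off the invariant scalar 9 directly.


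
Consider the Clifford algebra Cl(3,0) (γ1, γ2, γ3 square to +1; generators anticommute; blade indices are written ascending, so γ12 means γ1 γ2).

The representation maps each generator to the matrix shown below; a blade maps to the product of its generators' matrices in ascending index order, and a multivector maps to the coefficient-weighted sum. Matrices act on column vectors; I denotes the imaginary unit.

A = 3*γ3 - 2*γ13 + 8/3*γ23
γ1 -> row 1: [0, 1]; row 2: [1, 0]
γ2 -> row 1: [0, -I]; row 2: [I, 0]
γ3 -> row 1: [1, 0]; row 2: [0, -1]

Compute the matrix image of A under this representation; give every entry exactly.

Bivector images (products of the table entries): rho(γ13) = rho(γ1)rho(γ3) = row 1: [0, -1]; row 2: [1, 0]; rho(γ23) = rho(γ2)rho(γ3) = row 1: [0, I]; row 2: [I, 0].
M = (3)*rho(γ3) + (-2)*rho(γ13) + (8/3)*rho(γ23), summed entrywise:
Answer: row 1: [3, 2 + 8*I/3]; row 2: [-2 + 8*I/3, -3]


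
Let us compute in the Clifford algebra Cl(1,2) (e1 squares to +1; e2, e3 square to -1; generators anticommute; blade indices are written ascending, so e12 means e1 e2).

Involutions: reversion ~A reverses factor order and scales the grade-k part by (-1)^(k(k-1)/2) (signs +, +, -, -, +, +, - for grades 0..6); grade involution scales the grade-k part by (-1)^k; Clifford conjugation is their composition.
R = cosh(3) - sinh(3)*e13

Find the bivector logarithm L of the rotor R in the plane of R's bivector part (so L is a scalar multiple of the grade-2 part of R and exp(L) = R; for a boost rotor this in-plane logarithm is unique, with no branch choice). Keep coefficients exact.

The scalar part of R is cosh(3), which determines |rapidity| via cosh; the sign lives in the bivector part, and pairing them (bivector part over sinh of the rapidity = the plane) gives the unique in-plane L = rapidity * plane.
Concretely: cosh(rapidity) = cosh(3) gives rapidity = ±3, and since rapidity/sinh(rapidity) is even the sign is immaterial: L = (rapidity/sinh(rapidity)) * <R>_2 = (3/sinh(3)) * <R>_2.
Answer: -3*e13


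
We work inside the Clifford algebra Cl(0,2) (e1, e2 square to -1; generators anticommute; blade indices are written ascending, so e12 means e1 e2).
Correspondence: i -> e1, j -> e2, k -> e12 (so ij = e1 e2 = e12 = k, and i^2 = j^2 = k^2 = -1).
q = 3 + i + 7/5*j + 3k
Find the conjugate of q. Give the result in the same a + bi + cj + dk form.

In blades: q = 3 + e1 + 7/5*e2 + 3*e12.
Conjugation here is Clifford conjugation: the scalar is fixed and the grade-1 and grade-2 blades all flip sign, giving 3 - e1 - 7/5*e2 - 3*e12; translating back:
Answer: 3 - i - 7/5*j - 3k


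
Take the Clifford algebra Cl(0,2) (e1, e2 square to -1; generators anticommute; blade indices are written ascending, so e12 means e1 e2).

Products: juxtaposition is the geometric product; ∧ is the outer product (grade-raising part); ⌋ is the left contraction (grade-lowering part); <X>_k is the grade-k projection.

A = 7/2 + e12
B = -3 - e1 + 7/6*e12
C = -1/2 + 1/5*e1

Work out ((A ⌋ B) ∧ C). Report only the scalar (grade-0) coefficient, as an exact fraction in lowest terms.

step 1: -35/3 - 7/2*e1 + 49/12*e12
step 2: 35/6 - 7/12*e1 - 49/24*e12
Answer: 35/6


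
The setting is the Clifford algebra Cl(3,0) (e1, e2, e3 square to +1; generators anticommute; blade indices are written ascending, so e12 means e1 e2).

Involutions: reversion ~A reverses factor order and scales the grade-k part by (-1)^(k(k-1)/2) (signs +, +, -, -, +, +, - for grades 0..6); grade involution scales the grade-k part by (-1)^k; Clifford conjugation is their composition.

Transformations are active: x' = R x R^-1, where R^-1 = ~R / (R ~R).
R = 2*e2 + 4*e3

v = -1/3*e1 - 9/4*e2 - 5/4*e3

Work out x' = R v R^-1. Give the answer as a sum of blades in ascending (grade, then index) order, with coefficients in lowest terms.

~R = 2*e2 + 4*e3, and R ~R = 20, so R^-1 = ~R / (20).
R v = -19/2 + 2/3*e12 + 4/3*e13 + 13/2*e23
Answer: 1/3*e1 + 7/20*e2 - 51/20*e3


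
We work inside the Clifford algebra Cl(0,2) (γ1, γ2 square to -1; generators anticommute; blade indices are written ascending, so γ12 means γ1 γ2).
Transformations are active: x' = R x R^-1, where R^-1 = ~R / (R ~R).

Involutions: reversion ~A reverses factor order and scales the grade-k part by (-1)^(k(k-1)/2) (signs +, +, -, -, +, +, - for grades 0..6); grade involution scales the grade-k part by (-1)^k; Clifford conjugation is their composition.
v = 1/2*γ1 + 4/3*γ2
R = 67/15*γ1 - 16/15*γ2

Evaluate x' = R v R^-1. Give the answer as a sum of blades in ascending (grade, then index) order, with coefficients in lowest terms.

~R = 67/15*γ1 - 16/15*γ2, and R ~R = -949/45, so R^-1 = ~R / (-949/45).
R v = -73/90 + 292/45*γ12
Answer: -61/390*γ1 - 92/65*γ2


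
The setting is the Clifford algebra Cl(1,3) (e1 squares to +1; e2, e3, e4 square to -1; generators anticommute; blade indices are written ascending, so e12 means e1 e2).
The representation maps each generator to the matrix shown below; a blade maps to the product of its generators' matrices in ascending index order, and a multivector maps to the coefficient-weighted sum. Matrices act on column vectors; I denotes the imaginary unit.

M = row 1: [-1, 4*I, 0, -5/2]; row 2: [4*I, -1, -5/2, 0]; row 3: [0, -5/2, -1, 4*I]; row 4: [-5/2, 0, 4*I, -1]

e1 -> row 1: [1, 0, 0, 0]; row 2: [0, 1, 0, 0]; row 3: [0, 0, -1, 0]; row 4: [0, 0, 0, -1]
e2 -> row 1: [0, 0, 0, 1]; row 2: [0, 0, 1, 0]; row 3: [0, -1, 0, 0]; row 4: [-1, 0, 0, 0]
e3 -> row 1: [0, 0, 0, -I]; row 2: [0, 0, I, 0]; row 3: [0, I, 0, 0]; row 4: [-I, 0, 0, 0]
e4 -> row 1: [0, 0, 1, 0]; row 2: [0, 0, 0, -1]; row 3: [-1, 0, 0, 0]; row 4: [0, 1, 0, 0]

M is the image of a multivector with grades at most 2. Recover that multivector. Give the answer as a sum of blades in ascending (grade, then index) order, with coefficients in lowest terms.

Method: the blade images are trace-orthogonal — tr(rho(e_A) rho(e_B)^-1) = 4 if A = B and 0 otherwise — and rho(e_A)^-1 = (e_A)^2 * rho(e_A) with (e_A)^2 = +1 or -1, so the coefficient of e_A in the preimage is (e_A)^2 * tr(M rho(e_A))/4.
Nonzero projections over blades of grade <= 2: 1: (1)^2 = +1, tr(M 1) = -4, coefficient -1; e12: (e12)^2 = +1, tr(M rho(e12)) = -10, coefficient -5/2; e34: (e34)^2 = -1, tr(M rho(e34)) = 16, coefficient -4. Every other blade of grade <= 2 projects to 0.
Answer: -1 - 5/2*e12 - 4*e34


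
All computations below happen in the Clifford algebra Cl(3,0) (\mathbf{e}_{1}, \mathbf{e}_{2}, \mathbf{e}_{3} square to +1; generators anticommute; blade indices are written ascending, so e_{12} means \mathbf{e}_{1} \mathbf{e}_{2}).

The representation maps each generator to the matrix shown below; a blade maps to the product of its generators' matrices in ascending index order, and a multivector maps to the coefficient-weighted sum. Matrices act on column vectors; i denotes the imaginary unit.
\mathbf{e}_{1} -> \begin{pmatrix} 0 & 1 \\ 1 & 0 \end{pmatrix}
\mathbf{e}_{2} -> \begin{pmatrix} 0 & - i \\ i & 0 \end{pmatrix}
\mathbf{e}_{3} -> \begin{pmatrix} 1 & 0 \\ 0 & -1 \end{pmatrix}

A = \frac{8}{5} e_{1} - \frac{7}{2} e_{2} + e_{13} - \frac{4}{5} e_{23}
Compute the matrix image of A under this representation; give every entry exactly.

Bivector images (products of the table entries): rho(e_{13}) = rho(\mathbf{e}_{1})rho(\mathbf{e}_{3}) = \begin{pmatrix} 0 & -1 \\ 1 & 0 \end{pmatrix}; rho(e_{23}) = rho(\mathbf{e}_{2})rho(\mathbf{e}_{3}) = \begin{pmatrix} 0 & i \\ i & 0 \end{pmatrix}.
M = (\frac{8}{5})*rho(e_{1}) + (-\frac{7}{2})*rho(e_{2}) + (1)*rho(e_{13}) + (-\frac{4}{5})*rho(e_{23}), summed entrywise:
Answer: \begin{pmatrix} 0 & \frac{3}{5} + \frac{27 i}{10} \\ \frac{13}{5} - \frac{43 i}{10} & 0 \end{pmatrix}


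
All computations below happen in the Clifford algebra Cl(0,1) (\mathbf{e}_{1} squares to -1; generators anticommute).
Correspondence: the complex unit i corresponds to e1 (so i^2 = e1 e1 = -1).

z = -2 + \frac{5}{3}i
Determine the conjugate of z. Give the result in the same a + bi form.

In blades: z = -2 + \frac{5}{3} e_{1}.
Conjugation here is Clifford conjugation: the scalar is fixed and the grade-1 and grade-2 blades all flip sign, giving -2 - \frac{5}{3} e_{1}; translating back:
Answer: -2 - \frac{5}{3}i


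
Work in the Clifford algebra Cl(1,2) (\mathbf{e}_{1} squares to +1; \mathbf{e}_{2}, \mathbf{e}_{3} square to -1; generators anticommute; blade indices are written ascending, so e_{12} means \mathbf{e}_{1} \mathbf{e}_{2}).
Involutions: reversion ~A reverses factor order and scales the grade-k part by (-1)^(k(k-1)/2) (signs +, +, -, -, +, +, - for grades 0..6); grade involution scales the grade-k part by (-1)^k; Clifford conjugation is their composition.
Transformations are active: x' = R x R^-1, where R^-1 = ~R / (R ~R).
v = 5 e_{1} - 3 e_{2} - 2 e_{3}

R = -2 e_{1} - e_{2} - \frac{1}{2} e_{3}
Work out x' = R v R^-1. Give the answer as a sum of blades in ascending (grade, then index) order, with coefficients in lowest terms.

~R = -2 e_{1} - e_{2} - \frac{1}{2} e_{3}, and R ~R = \frac{11}{4}, so R^-1 = ~R / (\frac{11}{4}).
R v = -14 + 11 e_{12} + \frac{13}{2} e_{13} + \frac{1}{2} e_{23}
Answer: \frac{169}{11} e_{1} + \frac{145}{11} e_{2} + \frac{78}{11} e_{3}


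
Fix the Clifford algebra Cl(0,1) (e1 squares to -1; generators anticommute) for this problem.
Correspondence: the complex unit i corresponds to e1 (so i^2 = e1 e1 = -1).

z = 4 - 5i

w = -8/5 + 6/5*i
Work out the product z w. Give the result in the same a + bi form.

In blades: z = 4 - 5*e1, w = -8/5 + 6/5*e1.
Distribute z over w term by term (generator squares from the signature, products reordered to ascending indices): (4)*w = -32/5 + 24/5*e1; (-5*e1)*w = 6 + 8*e1.
Sum: -2/5 + 64/5*e1; translating back through the correspondence:
Answer: -2/5 + 64/5*i


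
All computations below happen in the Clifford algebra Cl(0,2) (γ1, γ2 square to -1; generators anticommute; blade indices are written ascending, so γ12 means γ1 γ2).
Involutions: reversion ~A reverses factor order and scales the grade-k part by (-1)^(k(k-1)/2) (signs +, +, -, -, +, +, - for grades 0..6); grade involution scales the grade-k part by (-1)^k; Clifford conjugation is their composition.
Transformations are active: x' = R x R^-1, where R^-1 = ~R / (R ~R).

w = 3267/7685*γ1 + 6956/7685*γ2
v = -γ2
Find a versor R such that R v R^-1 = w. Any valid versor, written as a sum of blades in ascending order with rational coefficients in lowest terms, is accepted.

Equal squares first: v^2 = w^2 = -1. Then v + w = 3267/7685*γ1 - 729/7685*γ2 is a versor taking v to w, provided it is invertible.
Answer: 3267/7685*γ1 - 729/7685*γ2
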